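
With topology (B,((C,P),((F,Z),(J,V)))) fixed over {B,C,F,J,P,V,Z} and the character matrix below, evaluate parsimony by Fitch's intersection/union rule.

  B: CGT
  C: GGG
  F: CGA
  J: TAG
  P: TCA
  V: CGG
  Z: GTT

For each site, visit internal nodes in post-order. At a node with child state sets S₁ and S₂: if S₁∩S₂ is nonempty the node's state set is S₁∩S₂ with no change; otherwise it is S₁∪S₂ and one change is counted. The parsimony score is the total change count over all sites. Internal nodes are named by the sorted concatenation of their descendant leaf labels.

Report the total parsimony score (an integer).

11

CP@0: {G} ∪ {T} = {G,T} (union, +1)
FZ@0: {C} ∪ {G} = {C,G} (union, +1)
JV@0: {T} ∪ {C} = {C,T} (union, +1)
FJVZ@0: {C,G} ∩ {C,T} = {C} (intersection, +0)
CFJPVZ@0: {G,T} ∪ {C} = {C,G,T} (union, +1)
BCFJPVZ@0: {C} ∩ {C,G,T} = {C} (intersection, +0)
CP@1: {G} ∪ {C} = {C,G} (union, +1)
FZ@1: {G} ∪ {T} = {G,T} (union, +1)
JV@1: {A} ∪ {G} = {A,G} (union, +1)
FJVZ@1: {G,T} ∩ {A,G} = {G} (intersection, +0)
CFJPVZ@1: {C,G} ∩ {G} = {G} (intersection, +0)
BCFJPVZ@1: {G} ∩ {G} = {G} (intersection, +0)
CP@2: {G} ∪ {A} = {A,G} (union, +1)
FZ@2: {A} ∪ {T} = {A,T} (union, +1)
JV@2: {G} ∩ {G} = {G} (intersection, +0)
FJVZ@2: {A,T} ∪ {G} = {A,G,T} (union, +1)
CFJPVZ@2: {A,G} ∩ {A,G,T} = {A,G} (intersection, +0)
BCFJPVZ@2: {T} ∪ {A,G} = {A,G,T} (union, +1)
per-site changes: [4, 3, 4]; total = 11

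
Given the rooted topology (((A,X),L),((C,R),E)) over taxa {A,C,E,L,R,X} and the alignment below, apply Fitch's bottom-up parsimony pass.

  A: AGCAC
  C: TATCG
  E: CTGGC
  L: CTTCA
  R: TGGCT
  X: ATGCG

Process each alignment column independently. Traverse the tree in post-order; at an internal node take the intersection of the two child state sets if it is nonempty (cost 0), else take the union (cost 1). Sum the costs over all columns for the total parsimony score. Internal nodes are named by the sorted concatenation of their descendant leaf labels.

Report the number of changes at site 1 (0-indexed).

3

[col 0] AX: children A:{A}, X:{A} ∩→ {A}; cost 0
[col 0] ALX: children AX:{A}, L:{C} ∪→ {A,C}; cost 1
[col 0] CR: children C:{T}, R:{T} ∩→ {T}; cost 0
[col 0] CER: children CR:{T}, E:{C} ∪→ {C,T}; cost 1
[col 0] ACELRX: children ALX:{A,C}, CER:{C,T} ∩→ {C}; cost 0
[col 1] AX: children A:{G}, X:{T} ∪→ {G,T}; cost 1
[col 1] ALX: children AX:{G,T}, L:{T} ∩→ {T}; cost 0
[col 1] CR: children C:{A}, R:{G} ∪→ {A,G}; cost 1
[col 1] CER: children CR:{A,G}, E:{T} ∪→ {A,G,T}; cost 1
[col 1] ACELRX: children ALX:{T}, CER:{A,G,T} ∩→ {T}; cost 0
[col 2] AX: children A:{C}, X:{G} ∪→ {C,G}; cost 1
[col 2] ALX: children AX:{C,G}, L:{T} ∪→ {C,G,T}; cost 1
[col 2] CR: children C:{T}, R:{G} ∪→ {G,T}; cost 1
[col 2] CER: children CR:{G,T}, E:{G} ∩→ {G}; cost 0
[col 2] ACELRX: children ALX:{C,G,T}, CER:{G} ∩→ {G}; cost 0
[col 3] AX: children A:{A}, X:{C} ∪→ {A,C}; cost 1
[col 3] ALX: children AX:{A,C}, L:{C} ∩→ {C}; cost 0
[col 3] CR: children C:{C}, R:{C} ∩→ {C}; cost 0
[col 3] CER: children CR:{C}, E:{G} ∪→ {C,G}; cost 1
[col 3] ACELRX: children ALX:{C}, CER:{C,G} ∩→ {C}; cost 0
[col 4] AX: children A:{C}, X:{G} ∪→ {C,G}; cost 1
[col 4] ALX: children AX:{C,G}, L:{A} ∪→ {A,C,G}; cost 1
[col 4] CR: children C:{G}, R:{T} ∪→ {G,T}; cost 1
[col 4] CER: children CR:{G,T}, E:{C} ∪→ {C,G,T}; cost 1
[col 4] ACELRX: children ALX:{A,C,G}, CER:{C,G,T} ∩→ {C,G}; cost 0
per-site changes: [2, 3, 3, 2, 4]; total = 14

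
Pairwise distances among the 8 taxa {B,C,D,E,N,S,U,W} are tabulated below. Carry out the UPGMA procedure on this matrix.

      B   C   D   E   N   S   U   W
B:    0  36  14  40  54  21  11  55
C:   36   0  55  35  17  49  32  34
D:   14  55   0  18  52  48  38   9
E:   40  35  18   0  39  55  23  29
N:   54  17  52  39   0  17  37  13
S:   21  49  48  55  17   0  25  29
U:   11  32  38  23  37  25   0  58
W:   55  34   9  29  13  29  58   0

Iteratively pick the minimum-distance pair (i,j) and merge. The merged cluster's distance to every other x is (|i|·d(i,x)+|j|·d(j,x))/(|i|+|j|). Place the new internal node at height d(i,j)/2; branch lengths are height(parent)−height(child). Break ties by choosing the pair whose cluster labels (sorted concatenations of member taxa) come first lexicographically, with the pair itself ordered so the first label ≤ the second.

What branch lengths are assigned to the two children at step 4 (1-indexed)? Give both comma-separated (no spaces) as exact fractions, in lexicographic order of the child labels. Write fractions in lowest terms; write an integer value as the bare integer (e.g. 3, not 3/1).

1. join D+W (d=9) ⇒ DW; edges |D|=9/2, |W|=9/2
  updated: d(B,DW)=69/2, d(C,DW)=89/2, d(DW,E)=47/2, d(DW,N)=65/2, d(DW,S)=77/2, d(DW,U)=48
2. join B+U (d=11) ⇒ BU; edges |B|=11/2, |U|=11/2
  updated: d(BU,C)=34, d(BU,DW)=165/4, d(BU,E)=63/2, d(BU,N)=91/2, d(BU,S)=23
3. join C+N (d=17) ⇒ CN; edges |C|=17/2, |N|=17/2
  updated: d(BU,CN)=159/4, d(CN,DW)=77/2, d(CN,E)=37, d(CN,S)=33
4. join BU+S (d=23) ⇒ BSU; edges |BU|=6, |S|=23/2
  updated: d(BSU,CN)=75/2, d(BSU,DW)=121/3, d(BSU,E)=118/3
5. join DW+E (d=47/2) ⇒ DEW; edges |DW|=29/4, |E|=47/4
  updated: d(BSU,DEW)=40, d(CN,DEW)=38
6. join BSU+CN (d=75/2) ⇒ BCNSU; edges |BSU|=29/4, |CN|=41/4
  updated: d(BCNSU,DEW)=196/5
7. join BCNSU+DEW (d=196/5) ⇒ BCDENSUW; edges |BCNSU|=17/20, |DEW|=157/20
final tree: ((((B:11/2,U:11/2):6,S:23/2):29/4,(C:17/2,N:17/2):41/4):17/20,((D:9/2,W:9/2):29/4,E:47/4):157/20)
total length: 997/10

6,23/2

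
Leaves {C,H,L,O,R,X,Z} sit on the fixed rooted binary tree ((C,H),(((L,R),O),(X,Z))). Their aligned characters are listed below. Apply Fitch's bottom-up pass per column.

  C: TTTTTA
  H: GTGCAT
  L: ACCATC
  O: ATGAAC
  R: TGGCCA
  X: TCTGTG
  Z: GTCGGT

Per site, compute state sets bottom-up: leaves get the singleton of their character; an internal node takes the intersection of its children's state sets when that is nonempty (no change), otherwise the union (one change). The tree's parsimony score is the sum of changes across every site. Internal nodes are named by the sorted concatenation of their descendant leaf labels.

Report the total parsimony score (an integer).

23

[col 0] CH: children C:{T}, H:{G} ∪→ {G,T}; cost 1
[col 0] LR: children L:{A}, R:{T} ∪→ {A,T}; cost 1
[col 0] LOR: children LR:{A,T}, O:{A} ∩→ {A}; cost 0
[col 0] XZ: children X:{T}, Z:{G} ∪→ {G,T}; cost 1
[col 0] LORXZ: children LOR:{A}, XZ:{G,T} ∪→ {A,G,T}; cost 1
[col 0] CHLORXZ: children CH:{G,T}, LORXZ:{A,G,T} ∩→ {G,T}; cost 0
[col 1] CH: children C:{T}, H:{T} ∩→ {T}; cost 0
[col 1] LR: children L:{C}, R:{G} ∪→ {C,G}; cost 1
[col 1] LOR: children LR:{C,G}, O:{T} ∪→ {C,G,T}; cost 1
[col 1] XZ: children X:{C}, Z:{T} ∪→ {C,T}; cost 1
[col 1] LORXZ: children LOR:{C,G,T}, XZ:{C,T} ∩→ {C,T}; cost 0
[col 1] CHLORXZ: children CH:{T}, LORXZ:{C,T} ∩→ {T}; cost 0
[col 2] CH: children C:{T}, H:{G} ∪→ {G,T}; cost 1
[col 2] LR: children L:{C}, R:{G} ∪→ {C,G}; cost 1
[col 2] LOR: children LR:{C,G}, O:{G} ∩→ {G}; cost 0
[col 2] XZ: children X:{T}, Z:{C} ∪→ {C,T}; cost 1
[col 2] LORXZ: children LOR:{G}, XZ:{C,T} ∪→ {C,G,T}; cost 1
[col 2] CHLORXZ: children CH:{G,T}, LORXZ:{C,G,T} ∩→ {G,T}; cost 0
[col 3] CH: children C:{T}, H:{C} ∪→ {C,T}; cost 1
[col 3] LR: children L:{A}, R:{C} ∪→ {A,C}; cost 1
[col 3] LOR: children LR:{A,C}, O:{A} ∩→ {A}; cost 0
[col 3] XZ: children X:{G}, Z:{G} ∩→ {G}; cost 0
[col 3] LORXZ: children LOR:{A}, XZ:{G} ∪→ {A,G}; cost 1
[col 3] CHLORXZ: children CH:{C,T}, LORXZ:{A,G} ∪→ {A,C,G,T}; cost 1
[col 4] CH: children C:{T}, H:{A} ∪→ {A,T}; cost 1
[col 4] LR: children L:{T}, R:{C} ∪→ {C,T}; cost 1
[col 4] LOR: children LR:{C,T}, O:{A} ∪→ {A,C,T}; cost 1
[col 4] XZ: children X:{T}, Z:{G} ∪→ {G,T}; cost 1
[col 4] LORXZ: children LOR:{A,C,T}, XZ:{G,T} ∩→ {T}; cost 0
[col 4] CHLORXZ: children CH:{A,T}, LORXZ:{T} ∩→ {T}; cost 0
[col 5] CH: children C:{A}, H:{T} ∪→ {A,T}; cost 1
[col 5] LR: children L:{C}, R:{A} ∪→ {A,C}; cost 1
[col 5] LOR: children LR:{A,C}, O:{C} ∩→ {C}; cost 0
[col 5] XZ: children X:{G}, Z:{T} ∪→ {G,T}; cost 1
[col 5] LORXZ: children LOR:{C}, XZ:{G,T} ∪→ {C,G,T}; cost 1
[col 5] CHLORXZ: children CH:{A,T}, LORXZ:{C,G,T} ∩→ {T}; cost 0
per-site changes: [4, 3, 4, 4, 4, 4]; total = 23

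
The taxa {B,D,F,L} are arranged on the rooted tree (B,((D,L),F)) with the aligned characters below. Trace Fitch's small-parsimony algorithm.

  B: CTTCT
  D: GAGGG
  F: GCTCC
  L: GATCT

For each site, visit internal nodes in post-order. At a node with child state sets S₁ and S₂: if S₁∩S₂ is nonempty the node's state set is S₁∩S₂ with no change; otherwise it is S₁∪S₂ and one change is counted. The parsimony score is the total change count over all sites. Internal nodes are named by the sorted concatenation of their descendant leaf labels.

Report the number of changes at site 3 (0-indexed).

1

[col 0] DL: children D:{G}, L:{G} ∩→ {G}; cost 0
[col 0] DFL: children DL:{G}, F:{G} ∩→ {G}; cost 0
[col 0] BDFL: children B:{C}, DFL:{G} ∪→ {C,G}; cost 1
[col 1] DL: children D:{A}, L:{A} ∩→ {A}; cost 0
[col 1] DFL: children DL:{A}, F:{C} ∪→ {A,C}; cost 1
[col 1] BDFL: children B:{T}, DFL:{A,C} ∪→ {A,C,T}; cost 1
[col 2] DL: children D:{G}, L:{T} ∪→ {G,T}; cost 1
[col 2] DFL: children DL:{G,T}, F:{T} ∩→ {T}; cost 0
[col 2] BDFL: children B:{T}, DFL:{T} ∩→ {T}; cost 0
[col 3] DL: children D:{G}, L:{C} ∪→ {C,G}; cost 1
[col 3] DFL: children DL:{C,G}, F:{C} ∩→ {C}; cost 0
[col 3] BDFL: children B:{C}, DFL:{C} ∩→ {C}; cost 0
[col 4] DL: children D:{G}, L:{T} ∪→ {G,T}; cost 1
[col 4] DFL: children DL:{G,T}, F:{C} ∪→ {C,G,T}; cost 1
[col 4] BDFL: children B:{T}, DFL:{C,G,T} ∩→ {T}; cost 0
per-site changes: [1, 2, 1, 1, 2]; total = 7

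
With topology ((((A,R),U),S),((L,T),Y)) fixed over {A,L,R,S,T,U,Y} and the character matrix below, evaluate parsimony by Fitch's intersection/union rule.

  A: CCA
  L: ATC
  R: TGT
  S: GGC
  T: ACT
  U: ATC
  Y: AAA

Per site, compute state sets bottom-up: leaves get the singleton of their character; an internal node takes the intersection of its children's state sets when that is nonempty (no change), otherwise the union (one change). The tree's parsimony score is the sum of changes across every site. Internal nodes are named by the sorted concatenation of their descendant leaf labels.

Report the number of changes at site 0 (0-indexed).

3

[col 0] AR: children A:{C}, R:{T} ∪→ {C,T}; cost 1
[col 0] ARU: children AR:{C,T}, U:{A} ∪→ {A,C,T}; cost 1
[col 0] ARSU: children ARU:{A,C,T}, S:{G} ∪→ {A,C,G,T}; cost 1
[col 0] LT: children L:{A}, T:{A} ∩→ {A}; cost 0
[col 0] LTY: children LT:{A}, Y:{A} ∩→ {A}; cost 0
[col 0] ALRSTUY: children ARSU:{A,C,G,T}, LTY:{A} ∩→ {A}; cost 0
[col 1] AR: children A:{C}, R:{G} ∪→ {C,G}; cost 1
[col 1] ARU: children AR:{C,G}, U:{T} ∪→ {C,G,T}; cost 1
[col 1] ARSU: children ARU:{C,G,T}, S:{G} ∩→ {G}; cost 0
[col 1] LT: children L:{T}, T:{C} ∪→ {C,T}; cost 1
[col 1] LTY: children LT:{C,T}, Y:{A} ∪→ {A,C,T}; cost 1
[col 1] ALRSTUY: children ARSU:{G}, LTY:{A,C,T} ∪→ {A,C,G,T}; cost 1
[col 2] AR: children A:{A}, R:{T} ∪→ {A,T}; cost 1
[col 2] ARU: children AR:{A,T}, U:{C} ∪→ {A,C,T}; cost 1
[col 2] ARSU: children ARU:{A,C,T}, S:{C} ∩→ {C}; cost 0
[col 2] LT: children L:{C}, T:{T} ∪→ {C,T}; cost 1
[col 2] LTY: children LT:{C,T}, Y:{A} ∪→ {A,C,T}; cost 1
[col 2] ALRSTUY: children ARSU:{C}, LTY:{A,C,T} ∩→ {C}; cost 0
per-site changes: [3, 5, 4]; total = 12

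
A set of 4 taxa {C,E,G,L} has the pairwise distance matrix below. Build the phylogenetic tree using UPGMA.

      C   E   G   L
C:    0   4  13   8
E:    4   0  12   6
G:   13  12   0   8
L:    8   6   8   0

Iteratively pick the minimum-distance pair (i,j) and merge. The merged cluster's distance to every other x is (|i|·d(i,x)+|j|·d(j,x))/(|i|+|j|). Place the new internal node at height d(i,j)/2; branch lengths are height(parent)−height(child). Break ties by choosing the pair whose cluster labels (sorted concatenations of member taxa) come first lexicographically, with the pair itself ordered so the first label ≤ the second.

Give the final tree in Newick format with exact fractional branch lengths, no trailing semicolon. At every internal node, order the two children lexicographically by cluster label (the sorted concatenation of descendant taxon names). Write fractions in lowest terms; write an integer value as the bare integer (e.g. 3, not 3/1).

(((C:2,E:2):3/2,L:7/2):2,G:11/2)

1. join C+E (d=4) ⇒ CE; edges |C|=2, |E|=2
  updated: d(CE,G)=25/2, d(CE,L)=7
2. join CE+L (d=7) ⇒ CEL; edges |CE|=3/2, |L|=7/2
  updated: d(CEL,G)=11
3. join CEL+G (d=11) ⇒ CEGL; edges |CEL|=2, |G|=11/2
final tree: (((C:2,E:2):3/2,L:7/2):2,G:11/2)
total length: 33/2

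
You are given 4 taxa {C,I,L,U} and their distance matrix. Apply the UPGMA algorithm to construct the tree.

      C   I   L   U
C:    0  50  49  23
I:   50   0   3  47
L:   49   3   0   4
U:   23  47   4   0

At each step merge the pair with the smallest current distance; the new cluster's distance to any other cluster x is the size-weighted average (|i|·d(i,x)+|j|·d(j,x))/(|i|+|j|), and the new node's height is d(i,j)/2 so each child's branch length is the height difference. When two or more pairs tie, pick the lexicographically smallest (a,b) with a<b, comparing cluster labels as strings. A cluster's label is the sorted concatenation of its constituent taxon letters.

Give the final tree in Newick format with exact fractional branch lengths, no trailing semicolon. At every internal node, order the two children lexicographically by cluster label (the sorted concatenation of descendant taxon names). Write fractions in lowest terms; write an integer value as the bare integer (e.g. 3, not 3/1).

((C:23/2,U:23/2):29/4,(I:3/2,L:3/2):69/4)

1. join I+L (d=3) ⇒ IL; edges |I|=3/2, |L|=3/2
  updated: d(C,IL)=99/2, d(IL,U)=51/2
2. join C+U (d=23) ⇒ CU; edges |C|=23/2, |U|=23/2
  updated: d(CU,IL)=75/2
3. join CU+IL (d=75/2) ⇒ CILU; edges |CU|=29/4, |IL|=69/4
final tree: ((C:23/2,U:23/2):29/4,(I:3/2,L:3/2):69/4)
total length: 101/2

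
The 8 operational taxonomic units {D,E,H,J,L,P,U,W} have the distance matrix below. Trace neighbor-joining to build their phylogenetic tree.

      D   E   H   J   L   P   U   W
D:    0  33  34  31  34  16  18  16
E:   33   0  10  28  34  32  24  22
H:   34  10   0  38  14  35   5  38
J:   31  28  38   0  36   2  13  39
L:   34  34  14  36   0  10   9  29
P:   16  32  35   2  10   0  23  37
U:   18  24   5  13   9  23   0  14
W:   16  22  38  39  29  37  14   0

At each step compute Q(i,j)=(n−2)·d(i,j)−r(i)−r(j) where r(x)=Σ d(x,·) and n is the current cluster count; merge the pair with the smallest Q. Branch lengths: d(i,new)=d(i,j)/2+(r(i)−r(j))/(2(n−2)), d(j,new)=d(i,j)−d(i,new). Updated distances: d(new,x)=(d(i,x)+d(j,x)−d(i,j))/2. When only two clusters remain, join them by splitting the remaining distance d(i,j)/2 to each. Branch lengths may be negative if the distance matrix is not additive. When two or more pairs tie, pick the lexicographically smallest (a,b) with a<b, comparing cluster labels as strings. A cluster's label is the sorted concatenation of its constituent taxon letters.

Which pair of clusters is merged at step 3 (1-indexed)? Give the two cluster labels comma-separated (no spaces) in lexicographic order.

iteration 1: select J,P (d=2, Q=-330); attach at lengths (11/3, -5/3); label the merged cluster JP
  updated: d(D,JP)=45/2, d(E,JP)=29, d(H,JP)=71/2, d(JP,L)=22, d(JP,U)=17, d(JP,W)=37
iteration 2: select E,H (d=10, Q=-477/2); attach at lengths (131/20, 69/20); label the merged cluster EH
  updated: d(D,EH)=57/2, d(EH,JP)=109/4, d(EH,L)=19, d(EH,U)=19/2, d(EH,W)=25
iteration 3: select D,W (d=16, Q=-176); attach at lengths (31/4, 33/4); label the merged cluster DW
  updated: d(DW,EH)=75/4, d(DW,JP)=87/4, d(DW,L)=47/2, d(DW,U)=8
iteration 4: select JP,L (d=22, Q=-191/2); attach at lengths (161/12, 103/12); label the merged cluster JLP
  updated: d(DW,JLP)=93/8, d(EH,JLP)=97/8, d(JLP,U)=2
iteration 5: select DW,U (d=8, Q=-335/8); attach at lengths (279/32, -23/32); label the merged cluster DUW
  updated: d(DUW,EH)=81/8, d(DUW,JLP)=45/16
iteration 6: select DUW,EH (d=81/8, Q=-401/16); attach at lengths (13/32, 311/32); label the merged cluster DEHUW
  updated: d(DEHUW,JLP)=77/32
iteration 7: select DEHUW,JLP (d=77/32); attach at lengths (77/64, 77/64); label the merged cluster DEHJLPUW
final tree: ((((D:31/4,W:33/4):279/32,U:-23/32):13/32,(E:131/20,H:69/20):311/32):77/64,((J:11/3,P:-5/3):161/12,L:103/12):77/64)
total length: 2257/32

D,W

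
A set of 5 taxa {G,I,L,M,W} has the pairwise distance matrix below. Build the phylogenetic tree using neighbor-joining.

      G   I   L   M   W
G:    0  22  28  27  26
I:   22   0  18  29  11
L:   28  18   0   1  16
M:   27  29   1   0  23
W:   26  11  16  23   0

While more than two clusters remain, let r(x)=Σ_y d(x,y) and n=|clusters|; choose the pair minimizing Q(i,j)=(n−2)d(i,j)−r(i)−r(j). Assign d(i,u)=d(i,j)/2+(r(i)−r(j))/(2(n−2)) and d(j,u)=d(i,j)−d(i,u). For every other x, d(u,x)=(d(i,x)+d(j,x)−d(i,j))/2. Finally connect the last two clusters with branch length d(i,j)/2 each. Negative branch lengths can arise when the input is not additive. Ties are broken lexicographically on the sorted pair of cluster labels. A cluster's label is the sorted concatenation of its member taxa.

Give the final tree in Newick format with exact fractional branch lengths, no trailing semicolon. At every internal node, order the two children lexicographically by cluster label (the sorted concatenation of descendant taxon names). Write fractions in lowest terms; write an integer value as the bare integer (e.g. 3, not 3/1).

(((G:15,(L:-7/3,M:10/3):12):7/2,I:11/2):11/4,W:11/4)

1. join L+M (d=1, Q=-140) ⇒ LM; edges |L|=-7/3, |M|=10/3
  updated: d(G,LM)=27, d(I,LM)=23, d(LM,W)=19
2. join G+LM (d=27, Q=-90) ⇒ GLM; edges |G|=15, |LM|=12
  updated: d(GLM,I)=9, d(GLM,W)=9
3. join GLM+I (d=9, Q=-29) ⇒ GILM; edges |GLM|=7/2, |I|=11/2
  updated: d(GILM,W)=11/2
4. join GILM+W (d=11/2) ⇒ GILMW; edges |GILM|=11/4, |W|=11/4
final tree: (((G:15,(L:-7/3,M:10/3):12):7/2,I:11/2):11/4,W:11/4)
total length: 85/2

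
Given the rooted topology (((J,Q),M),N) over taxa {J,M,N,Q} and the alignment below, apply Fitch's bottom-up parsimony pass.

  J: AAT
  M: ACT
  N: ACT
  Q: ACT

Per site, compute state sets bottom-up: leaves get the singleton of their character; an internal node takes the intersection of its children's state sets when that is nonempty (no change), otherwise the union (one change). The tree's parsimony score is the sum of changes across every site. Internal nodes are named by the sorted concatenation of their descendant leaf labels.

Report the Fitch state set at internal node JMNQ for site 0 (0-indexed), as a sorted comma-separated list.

A

[col 0] JQ: children J:{A}, Q:{A} ∩→ {A}; cost 0
[col 0] JMQ: children JQ:{A}, M:{A} ∩→ {A}; cost 0
[col 0] JMNQ: children JMQ:{A}, N:{A} ∩→ {A}; cost 0
[col 1] JQ: children J:{A}, Q:{C} ∪→ {A,C}; cost 1
[col 1] JMQ: children JQ:{A,C}, M:{C} ∩→ {C}; cost 0
[col 1] JMNQ: children JMQ:{C}, N:{C} ∩→ {C}; cost 0
[col 2] JQ: children J:{T}, Q:{T} ∩→ {T}; cost 0
[col 2] JMQ: children JQ:{T}, M:{T} ∩→ {T}; cost 0
[col 2] JMNQ: children JMQ:{T}, N:{T} ∩→ {T}; cost 0
per-site changes: [0, 1, 0]; total = 1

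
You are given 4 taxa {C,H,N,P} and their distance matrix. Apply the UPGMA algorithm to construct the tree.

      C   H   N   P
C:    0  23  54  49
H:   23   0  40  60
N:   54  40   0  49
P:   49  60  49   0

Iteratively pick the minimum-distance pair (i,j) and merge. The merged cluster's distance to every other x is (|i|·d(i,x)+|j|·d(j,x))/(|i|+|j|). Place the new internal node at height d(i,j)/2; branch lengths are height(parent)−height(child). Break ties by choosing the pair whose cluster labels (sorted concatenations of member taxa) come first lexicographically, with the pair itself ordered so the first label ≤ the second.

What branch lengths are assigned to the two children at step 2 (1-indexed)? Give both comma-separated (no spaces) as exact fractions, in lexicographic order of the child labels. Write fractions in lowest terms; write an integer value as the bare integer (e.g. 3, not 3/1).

12,47/2

1. join C+H (d=23) ⇒ CH; edges |C|=23/2, |H|=23/2
  updated: d(CH,N)=47, d(CH,P)=109/2
2. join CH+N (d=47) ⇒ CHN; edges |CH|=12, |N|=47/2
  updated: d(CHN,P)=158/3
3. join CHN+P (d=158/3) ⇒ CHNP; edges |CHN|=17/6, |P|=79/3
final tree: (((C:23/2,H:23/2):12,N:47/2):17/6,P:79/3)
total length: 263/3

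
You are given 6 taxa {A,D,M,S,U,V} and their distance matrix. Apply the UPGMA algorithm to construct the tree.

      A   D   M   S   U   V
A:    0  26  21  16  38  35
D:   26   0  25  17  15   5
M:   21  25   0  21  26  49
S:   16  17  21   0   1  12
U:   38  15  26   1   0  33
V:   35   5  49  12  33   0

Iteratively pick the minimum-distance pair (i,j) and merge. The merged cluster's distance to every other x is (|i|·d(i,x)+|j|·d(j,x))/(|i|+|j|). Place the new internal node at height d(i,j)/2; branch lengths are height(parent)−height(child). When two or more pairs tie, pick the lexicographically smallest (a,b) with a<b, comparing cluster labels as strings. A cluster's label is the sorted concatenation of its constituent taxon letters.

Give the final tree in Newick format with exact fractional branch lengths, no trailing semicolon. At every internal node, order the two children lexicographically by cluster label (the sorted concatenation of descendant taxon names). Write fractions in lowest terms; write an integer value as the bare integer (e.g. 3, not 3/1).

iteration 1: select S,U (d=1); attach at lengths (1/2, 1/2); label the merged cluster SU
  updated: d(A,SU)=27, d(D,SU)=16, d(M,SU)=47/2, d(SU,V)=45/2
iteration 2: select D,V (d=5); attach at lengths (5/2, 5/2); label the merged cluster DV
  updated: d(A,DV)=61/2, d(DV,M)=37, d(DV,SU)=77/4
iteration 3: select DV,SU (d=77/4); attach at lengths (57/8, 73/8); label the merged cluster DSUV
  updated: d(A,DSUV)=115/4, d(DSUV,M)=121/4
iteration 4: select A,M (d=21); attach at lengths (21/2, 21/2); label the merged cluster AM
  updated: d(AM,DSUV)=59/2
iteration 5: select AM,DSUV (d=59/2); attach at lengths (17/4, 41/8); label the merged cluster ADMSUV
final tree: ((A:21/2,M:21/2):17/4,((D:5/2,V:5/2):57/8,(S:1/2,U:1/2):73/8):41/8)
total length: 421/8

((A:21/2,M:21/2):17/4,((D:5/2,V:5/2):57/8,(S:1/2,U:1/2):73/8):41/8)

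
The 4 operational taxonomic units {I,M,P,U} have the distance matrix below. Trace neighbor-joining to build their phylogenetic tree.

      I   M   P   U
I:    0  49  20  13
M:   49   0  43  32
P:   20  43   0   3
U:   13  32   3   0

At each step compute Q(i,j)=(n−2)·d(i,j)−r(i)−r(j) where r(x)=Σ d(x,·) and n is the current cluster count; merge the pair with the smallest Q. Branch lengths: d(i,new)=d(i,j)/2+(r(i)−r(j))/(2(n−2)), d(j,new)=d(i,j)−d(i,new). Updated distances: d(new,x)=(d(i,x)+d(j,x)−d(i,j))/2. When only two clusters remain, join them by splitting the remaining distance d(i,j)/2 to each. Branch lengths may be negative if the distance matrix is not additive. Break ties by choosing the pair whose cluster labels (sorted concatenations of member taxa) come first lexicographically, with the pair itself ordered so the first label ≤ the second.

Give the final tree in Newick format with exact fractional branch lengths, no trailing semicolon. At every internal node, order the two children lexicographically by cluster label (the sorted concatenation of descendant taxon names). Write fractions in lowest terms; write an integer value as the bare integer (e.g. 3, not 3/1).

step 1: merge (I,M) at d=49, Q=-108; branch lengths I→14, M→35; new cluster IM
  updated: d(IM,P)=7, d(IM,U)=-2
step 2: merge (IM,P) at d=7, Q=-8; branch lengths IM→1, P→6; new cluster IMP
  updated: d(IMP,U)=-3
step 3: merge (IMP,U) at d=-3; branch lengths IMP→-3/2, U→-3/2; new cluster IMPU
final tree: (((I:14,M:35):1,P:6):-3/2,U:-3/2)
total length: 53

(((I:14,M:35):1,P:6):-3/2,U:-3/2)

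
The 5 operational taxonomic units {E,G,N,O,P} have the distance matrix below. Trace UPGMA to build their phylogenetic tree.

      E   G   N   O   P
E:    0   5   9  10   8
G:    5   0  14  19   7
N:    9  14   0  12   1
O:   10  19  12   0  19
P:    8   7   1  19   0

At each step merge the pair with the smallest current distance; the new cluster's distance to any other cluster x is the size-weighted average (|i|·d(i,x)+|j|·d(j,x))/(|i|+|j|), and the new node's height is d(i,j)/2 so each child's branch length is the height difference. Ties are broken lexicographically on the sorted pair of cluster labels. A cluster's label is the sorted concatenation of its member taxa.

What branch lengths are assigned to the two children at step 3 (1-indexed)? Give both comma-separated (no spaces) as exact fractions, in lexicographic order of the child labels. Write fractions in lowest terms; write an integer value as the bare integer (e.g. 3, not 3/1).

9/4,17/4

iteration 1: select N,P (d=1); attach at lengths (1/2, 1/2); label the merged cluster NP
  updated: d(E,NP)=17/2, d(G,NP)=21/2, d(NP,O)=31/2
iteration 2: select E,G (d=5); attach at lengths (5/2, 5/2); label the merged cluster EG
  updated: d(EG,NP)=19/2, d(EG,O)=29/2
iteration 3: select EG,NP (d=19/2); attach at lengths (9/4, 17/4); label the merged cluster EGNP
  updated: d(EGNP,O)=15
iteration 4: select EGNP,O (d=15); attach at lengths (11/4, 15/2); label the merged cluster EGNOP
final tree: (((E:5/2,G:5/2):9/4,(N:1/2,P:1/2):17/4):11/4,O:15/2)
total length: 91/4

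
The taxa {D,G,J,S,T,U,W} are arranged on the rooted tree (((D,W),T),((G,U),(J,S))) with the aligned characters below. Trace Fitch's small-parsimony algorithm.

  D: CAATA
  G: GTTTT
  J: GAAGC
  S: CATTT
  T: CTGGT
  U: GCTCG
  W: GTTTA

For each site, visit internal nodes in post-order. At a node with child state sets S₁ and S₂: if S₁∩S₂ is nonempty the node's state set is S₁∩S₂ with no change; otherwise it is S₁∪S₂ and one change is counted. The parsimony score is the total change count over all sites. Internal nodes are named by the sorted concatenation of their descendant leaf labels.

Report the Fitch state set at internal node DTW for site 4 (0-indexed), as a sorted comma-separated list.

A,T

DW@0: {C} ∪ {G} = {C,G} (union, +1)
DTW@0: {C,G} ∩ {C} = {C} (intersection, +0)
GU@0: {G} ∩ {G} = {G} (intersection, +0)
JS@0: {G} ∪ {C} = {C,G} (union, +1)
GJSU@0: {G} ∩ {C,G} = {G} (intersection, +0)
DGJSTUW@0: {C} ∪ {G} = {C,G} (union, +1)
DW@1: {A} ∪ {T} = {A,T} (union, +1)
DTW@1: {A,T} ∩ {T} = {T} (intersection, +0)
GU@1: {T} ∪ {C} = {C,T} (union, +1)
JS@1: {A} ∩ {A} = {A} (intersection, +0)
GJSU@1: {C,T} ∪ {A} = {A,C,T} (union, +1)
DGJSTUW@1: {T} ∩ {A,C,T} = {T} (intersection, +0)
DW@2: {A} ∪ {T} = {A,T} (union, +1)
DTW@2: {A,T} ∪ {G} = {A,G,T} (union, +1)
GU@2: {T} ∩ {T} = {T} (intersection, +0)
JS@2: {A} ∪ {T} = {A,T} (union, +1)
GJSU@2: {T} ∩ {A,T} = {T} (intersection, +0)
DGJSTUW@2: {A,G,T} ∩ {T} = {T} (intersection, +0)
DW@3: {T} ∩ {T} = {T} (intersection, +0)
DTW@3: {T} ∪ {G} = {G,T} (union, +1)
GU@3: {T} ∪ {C} = {C,T} (union, +1)
JS@3: {G} ∪ {T} = {G,T} (union, +1)
GJSU@3: {C,T} ∩ {G,T} = {T} (intersection, +0)
DGJSTUW@3: {G,T} ∩ {T} = {T} (intersection, +0)
DW@4: {A} ∩ {A} = {A} (intersection, +0)
DTW@4: {A} ∪ {T} = {A,T} (union, +1)
GU@4: {T} ∪ {G} = {G,T} (union, +1)
JS@4: {C} ∪ {T} = {C,T} (union, +1)
GJSU@4: {G,T} ∩ {C,T} = {T} (intersection, +0)
DGJSTUW@4: {A,T} ∩ {T} = {T} (intersection, +0)
per-site changes: [3, 3, 3, 3, 3]; total = 15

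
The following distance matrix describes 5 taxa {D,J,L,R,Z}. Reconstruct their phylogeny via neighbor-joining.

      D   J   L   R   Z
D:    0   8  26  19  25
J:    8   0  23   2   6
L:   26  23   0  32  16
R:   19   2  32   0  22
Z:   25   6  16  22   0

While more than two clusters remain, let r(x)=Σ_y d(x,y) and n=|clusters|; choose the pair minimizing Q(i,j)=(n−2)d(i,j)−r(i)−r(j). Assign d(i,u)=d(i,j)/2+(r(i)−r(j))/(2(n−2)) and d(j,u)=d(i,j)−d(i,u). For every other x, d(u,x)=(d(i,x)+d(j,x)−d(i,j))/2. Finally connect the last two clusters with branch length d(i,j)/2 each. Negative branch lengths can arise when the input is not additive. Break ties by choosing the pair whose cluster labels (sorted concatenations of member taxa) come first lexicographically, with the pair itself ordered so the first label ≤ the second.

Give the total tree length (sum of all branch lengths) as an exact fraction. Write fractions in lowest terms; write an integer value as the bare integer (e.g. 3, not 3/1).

1. join L+Z (d=16, Q=-118) ⇒ LZ; edges |L|=38/3, |Z|=10/3
  updated: d(D,LZ)=35/2, d(J,LZ)=13/2, d(LZ,R)=19
2. join D+LZ (d=35/2, Q=-105/2) ⇒ DLZ; edges |D|=73/8, |LZ|=67/8
  updated: d(DLZ,J)=-3/2, d(DLZ,R)=41/4
3. join DLZ+J (d=-3/2, Q=-43/4) ⇒ DJLZ; edges |DLZ|=27/8, |J|=-39/8
  updated: d(DJLZ,R)=55/8
4. join DJLZ+R (d=55/8) ⇒ DJLRZ; edges |DJLZ|=55/16, |R|=55/16
final tree: (((D:73/8,(L:38/3,Z:10/3):67/8):27/8,J:-39/8):55/16,R:55/16)
total length: 311/8

311/8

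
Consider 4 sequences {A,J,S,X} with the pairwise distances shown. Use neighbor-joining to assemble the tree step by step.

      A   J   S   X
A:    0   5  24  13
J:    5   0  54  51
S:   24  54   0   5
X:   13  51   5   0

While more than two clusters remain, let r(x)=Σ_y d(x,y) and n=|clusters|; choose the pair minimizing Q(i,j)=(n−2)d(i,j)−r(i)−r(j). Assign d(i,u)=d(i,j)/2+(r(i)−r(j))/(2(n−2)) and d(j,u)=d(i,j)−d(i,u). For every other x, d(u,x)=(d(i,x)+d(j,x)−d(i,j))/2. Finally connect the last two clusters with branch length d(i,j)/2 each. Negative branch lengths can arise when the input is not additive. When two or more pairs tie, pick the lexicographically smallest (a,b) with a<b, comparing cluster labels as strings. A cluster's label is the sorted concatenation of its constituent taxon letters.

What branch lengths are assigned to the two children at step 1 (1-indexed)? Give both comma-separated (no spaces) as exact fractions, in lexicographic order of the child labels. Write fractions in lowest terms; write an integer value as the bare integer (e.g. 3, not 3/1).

iteration 1: select A,J (d=5, Q=-142); attach at lengths (-29/2, 39/2); label the merged cluster AJ
  updated: d(AJ,S)=73/2, d(AJ,X)=59/2
iteration 2: select AJ,S (d=73/2, Q=-71); attach at lengths (61/2, 6); label the merged cluster AJS
  updated: d(AJS,X)=-1
iteration 3: select AJS,X (d=-1); attach at lengths (-1/2, -1/2); label the merged cluster AJSX
final tree: (((A:-29/2,J:39/2):61/2,S:6):-1/2,X:-1/2)
total length: 81/2

-29/2,39/2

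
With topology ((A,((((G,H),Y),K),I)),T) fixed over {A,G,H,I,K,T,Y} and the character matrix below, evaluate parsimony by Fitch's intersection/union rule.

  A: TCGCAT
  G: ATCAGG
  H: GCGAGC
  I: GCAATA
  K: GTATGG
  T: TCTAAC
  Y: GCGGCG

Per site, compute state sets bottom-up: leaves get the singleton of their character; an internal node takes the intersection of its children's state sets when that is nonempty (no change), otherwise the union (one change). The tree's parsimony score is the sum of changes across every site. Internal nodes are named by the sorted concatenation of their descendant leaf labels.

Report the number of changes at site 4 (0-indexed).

site 0, node GH: G={A} ∪ H={G} → {A,G} (+1)
site 0, node GHY: GH={A,G} ∩ Y={G} → {G} (+0)
site 0, node GHKY: GHY={G} ∩ K={G} → {G} (+0)
site 0, node GHIKY: GHKY={G} ∩ I={G} → {G} (+0)
site 0, node AGHIKY: A={T} ∪ GHIKY={G} → {G,T} (+1)
site 0, node AGHIKTY: AGHIKY={G,T} ∩ T={T} → {T} (+0)
site 1, node GH: G={T} ∪ H={C} → {C,T} (+1)
site 1, node GHY: GH={C,T} ∩ Y={C} → {C} (+0)
site 1, node GHKY: GHY={C} ∪ K={T} → {C,T} (+1)
site 1, node GHIKY: GHKY={C,T} ∩ I={C} → {C} (+0)
site 1, node AGHIKY: A={C} ∩ GHIKY={C} → {C} (+0)
site 1, node AGHIKTY: AGHIKY={C} ∩ T={C} → {C} (+0)
site 2, node GH: G={C} ∪ H={G} → {C,G} (+1)
site 2, node GHY: GH={C,G} ∩ Y={G} → {G} (+0)
site 2, node GHKY: GHY={G} ∪ K={A} → {A,G} (+1)
site 2, node GHIKY: GHKY={A,G} ∩ I={A} → {A} (+0)
site 2, node AGHIKY: A={G} ∪ GHIKY={A} → {A,G} (+1)
site 2, node AGHIKTY: AGHIKY={A,G} ∪ T={T} → {A,G,T} (+1)
site 3, node GH: G={A} ∩ H={A} → {A} (+0)
site 3, node GHY: GH={A} ∪ Y={G} → {A,G} (+1)
site 3, node GHKY: GHY={A,G} ∪ K={T} → {A,G,T} (+1)
site 3, node GHIKY: GHKY={A,G,T} ∩ I={A} → {A} (+0)
site 3, node AGHIKY: A={C} ∪ GHIKY={A} → {A,C} (+1)
site 3, node AGHIKTY: AGHIKY={A,C} ∩ T={A} → {A} (+0)
site 4, node GH: G={G} ∩ H={G} → {G} (+0)
site 4, node GHY: GH={G} ∪ Y={C} → {C,G} (+1)
site 4, node GHKY: GHY={C,G} ∩ K={G} → {G} (+0)
site 4, node GHIKY: GHKY={G} ∪ I={T} → {G,T} (+1)
site 4, node AGHIKY: A={A} ∪ GHIKY={G,T} → {A,G,T} (+1)
site 4, node AGHIKTY: AGHIKY={A,G,T} ∩ T={A} → {A} (+0)
site 5, node GH: G={G} ∪ H={C} → {C,G} (+1)
site 5, node GHY: GH={C,G} ∩ Y={G} → {G} (+0)
site 5, node GHKY: GHY={G} ∩ K={G} → {G} (+0)
site 5, node GHIKY: GHKY={G} ∪ I={A} → {A,G} (+1)
site 5, node AGHIKY: A={T} ∪ GHIKY={A,G} → {A,G,T} (+1)
site 5, node AGHIKTY: AGHIKY={A,G,T} ∪ T={C} → {A,C,G,T} (+1)
per-site changes: [2, 2, 4, 3, 3, 4]; total = 18

3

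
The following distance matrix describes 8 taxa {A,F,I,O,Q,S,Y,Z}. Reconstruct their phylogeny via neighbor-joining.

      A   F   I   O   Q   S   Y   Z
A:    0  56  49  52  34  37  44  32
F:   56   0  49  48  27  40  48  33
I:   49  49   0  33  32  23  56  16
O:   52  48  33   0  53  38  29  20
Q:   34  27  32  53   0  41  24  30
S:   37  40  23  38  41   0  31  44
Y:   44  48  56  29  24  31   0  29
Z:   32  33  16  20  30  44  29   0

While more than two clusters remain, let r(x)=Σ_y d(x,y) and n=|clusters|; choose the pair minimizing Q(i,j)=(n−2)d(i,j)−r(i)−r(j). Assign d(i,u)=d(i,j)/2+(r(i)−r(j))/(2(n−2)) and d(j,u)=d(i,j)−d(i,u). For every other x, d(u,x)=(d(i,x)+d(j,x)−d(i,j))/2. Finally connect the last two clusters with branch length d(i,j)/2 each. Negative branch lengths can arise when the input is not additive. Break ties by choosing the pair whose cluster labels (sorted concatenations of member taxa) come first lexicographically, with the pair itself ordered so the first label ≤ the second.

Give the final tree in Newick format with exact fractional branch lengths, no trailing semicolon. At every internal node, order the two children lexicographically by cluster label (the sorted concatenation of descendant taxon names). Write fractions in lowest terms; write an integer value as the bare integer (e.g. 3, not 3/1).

(((A:761/32,(F:37/2,Q:17/2):247/32):11/32,(I:119/10,S:111/10):237/32):115/64,((O:243/16,Y:221/16):95/24,Z:145/24):115/64)

1. join F+Q (d=27, Q=-380) ⇒ FQ; edges |F|=37/2, |Q|=17/2
  updated: d(A,FQ)=63/2, d(FQ,I)=27, d(FQ,O)=37, d(FQ,S)=27, d(FQ,Y)=45/2, d(FQ,Z)=18
2. join I+S (d=23, Q=-289) ⇒ IS; edges |I|=119/10, |S|=111/10
  updated: d(A,IS)=63/2, d(FQ,IS)=31/2, d(IS,O)=24, d(IS,Y)=32, d(IS,Z)=37/2
3. join O+Y (d=29, Q=-405/2) ⇒ OY; edges |O|=243/16, |Y|=221/16
  updated: d(A,OY)=67/2, d(FQ,OY)=61/4, d(IS,OY)=27/2, d(OY,Z)=10
4. join OY+Z (d=10, Q=-483/4) ⇒ OYZ; edges |OY|=95/24, |Z|=145/24
  updated: d(A,OYZ)=111/4, d(FQ,OYZ)=93/8, d(IS,OYZ)=11
5. join A+FQ (d=63/2, Q=-691/8) ⇒ AFQ; edges |A|=761/32, |FQ|=247/32
  updated: d(AFQ,IS)=31/4, d(AFQ,OYZ)=63/16
6. join AFQ+IS (d=31/4, Q=-363/16) ⇒ AFIQS; edges |AFQ|=11/32, |IS|=237/32
  updated: d(AFIQS,OYZ)=115/32
7. join AFIQS+OYZ (d=115/32) ⇒ AFIOQSYZ; edges |AFIQS|=115/64, |OYZ|=115/64
final tree: (((A:761/32,(F:37/2,Q:17/2):247/32):11/32,(I:119/10,S:111/10):237/32):115/64,((O:243/16,Y:221/16):95/24,Z:145/24):115/64)
total length: 4219/32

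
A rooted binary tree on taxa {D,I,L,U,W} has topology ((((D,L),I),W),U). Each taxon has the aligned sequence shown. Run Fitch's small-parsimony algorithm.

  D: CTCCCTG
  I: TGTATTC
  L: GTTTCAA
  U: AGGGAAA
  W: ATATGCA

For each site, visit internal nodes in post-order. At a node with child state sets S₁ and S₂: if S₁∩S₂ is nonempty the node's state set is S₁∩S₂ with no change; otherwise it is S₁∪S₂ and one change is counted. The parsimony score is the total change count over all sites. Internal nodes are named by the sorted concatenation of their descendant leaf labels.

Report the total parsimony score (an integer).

19

DL@0: {C} ∪ {G} = {C,G} (union, +1)
DIL@0: {C,G} ∪ {T} = {C,G,T} (union, +1)
DILW@0: {C,G,T} ∪ {A} = {A,C,G,T} (union, +1)
DILUW@0: {A,C,G,T} ∩ {A} = {A} (intersection, +0)
DL@1: {T} ∩ {T} = {T} (intersection, +0)
DIL@1: {T} ∪ {G} = {G,T} (union, +1)
DILW@1: {G,T} ∩ {T} = {T} (intersection, +0)
DILUW@1: {T} ∪ {G} = {G,T} (union, +1)
DL@2: {C} ∪ {T} = {C,T} (union, +1)
DIL@2: {C,T} ∩ {T} = {T} (intersection, +0)
DILW@2: {T} ∪ {A} = {A,T} (union, +1)
DILUW@2: {A,T} ∪ {G} = {A,G,T} (union, +1)
DL@3: {C} ∪ {T} = {C,T} (union, +1)
DIL@3: {C,T} ∪ {A} = {A,C,T} (union, +1)
DILW@3: {A,C,T} ∩ {T} = {T} (intersection, +0)
DILUW@3: {T} ∪ {G} = {G,T} (union, +1)
DL@4: {C} ∩ {C} = {C} (intersection, +0)
DIL@4: {C} ∪ {T} = {C,T} (union, +1)
DILW@4: {C,T} ∪ {G} = {C,G,T} (union, +1)
DILUW@4: {C,G,T} ∪ {A} = {A,C,G,T} (union, +1)
DL@5: {T} ∪ {A} = {A,T} (union, +1)
DIL@5: {A,T} ∩ {T} = {T} (intersection, +0)
DILW@5: {T} ∪ {C} = {C,T} (union, +1)
DILUW@5: {C,T} ∪ {A} = {A,C,T} (union, +1)
DL@6: {G} ∪ {A} = {A,G} (union, +1)
DIL@6: {A,G} ∪ {C} = {A,C,G} (union, +1)
DILW@6: {A,C,G} ∩ {A} = {A} (intersection, +0)
DILUW@6: {A} ∩ {A} = {A} (intersection, +0)
per-site changes: [3, 2, 3, 3, 3, 3, 2]; total = 19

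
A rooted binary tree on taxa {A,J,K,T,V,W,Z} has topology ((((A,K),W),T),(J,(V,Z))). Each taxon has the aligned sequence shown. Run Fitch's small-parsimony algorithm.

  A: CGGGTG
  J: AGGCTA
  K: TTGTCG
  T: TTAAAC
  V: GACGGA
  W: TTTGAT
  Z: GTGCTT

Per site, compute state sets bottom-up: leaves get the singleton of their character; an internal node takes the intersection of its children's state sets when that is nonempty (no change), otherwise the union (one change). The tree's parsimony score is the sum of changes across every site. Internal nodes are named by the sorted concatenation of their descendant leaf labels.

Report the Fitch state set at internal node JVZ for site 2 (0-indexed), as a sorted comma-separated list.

G

[col 0] AK: children A:{C}, K:{T} ∪→ {C,T}; cost 1
[col 0] AKW: children AK:{C,T}, W:{T} ∩→ {T}; cost 0
[col 0] AKTW: children AKW:{T}, T:{T} ∩→ {T}; cost 0
[col 0] VZ: children V:{G}, Z:{G} ∩→ {G}; cost 0
[col 0] JVZ: children J:{A}, VZ:{G} ∪→ {A,G}; cost 1
[col 0] AJKTVWZ: children AKTW:{T}, JVZ:{A,G} ∪→ {A,G,T}; cost 1
[col 1] AK: children A:{G}, K:{T} ∪→ {G,T}; cost 1
[col 1] AKW: children AK:{G,T}, W:{T} ∩→ {T}; cost 0
[col 1] AKTW: children AKW:{T}, T:{T} ∩→ {T}; cost 0
[col 1] VZ: children V:{A}, Z:{T} ∪→ {A,T}; cost 1
[col 1] JVZ: children J:{G}, VZ:{A,T} ∪→ {A,G,T}; cost 1
[col 1] AJKTVWZ: children AKTW:{T}, JVZ:{A,G,T} ∩→ {T}; cost 0
[col 2] AK: children A:{G}, K:{G} ∩→ {G}; cost 0
[col 2] AKW: children AK:{G}, W:{T} ∪→ {G,T}; cost 1
[col 2] AKTW: children AKW:{G,T}, T:{A} ∪→ {A,G,T}; cost 1
[col 2] VZ: children V:{C}, Z:{G} ∪→ {C,G}; cost 1
[col 2] JVZ: children J:{G}, VZ:{C,G} ∩→ {G}; cost 0
[col 2] AJKTVWZ: children AKTW:{A,G,T}, JVZ:{G} ∩→ {G}; cost 0
[col 3] AK: children A:{G}, K:{T} ∪→ {G,T}; cost 1
[col 3] AKW: children AK:{G,T}, W:{G} ∩→ {G}; cost 0
[col 3] AKTW: children AKW:{G}, T:{A} ∪→ {A,G}; cost 1
[col 3] VZ: children V:{G}, Z:{C} ∪→ {C,G}; cost 1
[col 3] JVZ: children J:{C}, VZ:{C,G} ∩→ {C}; cost 0
[col 3] AJKTVWZ: children AKTW:{A,G}, JVZ:{C} ∪→ {A,C,G}; cost 1
[col 4] AK: children A:{T}, K:{C} ∪→ {C,T}; cost 1
[col 4] AKW: children AK:{C,T}, W:{A} ∪→ {A,C,T}; cost 1
[col 4] AKTW: children AKW:{A,C,T}, T:{A} ∩→ {A}; cost 0
[col 4] VZ: children V:{G}, Z:{T} ∪→ {G,T}; cost 1
[col 4] JVZ: children J:{T}, VZ:{G,T} ∩→ {T}; cost 0
[col 4] AJKTVWZ: children AKTW:{A}, JVZ:{T} ∪→ {A,T}; cost 1
[col 5] AK: children A:{G}, K:{G} ∩→ {G}; cost 0
[col 5] AKW: children AK:{G}, W:{T} ∪→ {G,T}; cost 1
[col 5] AKTW: children AKW:{G,T}, T:{C} ∪→ {C,G,T}; cost 1
[col 5] VZ: children V:{A}, Z:{T} ∪→ {A,T}; cost 1
[col 5] JVZ: children J:{A}, VZ:{A,T} ∩→ {A}; cost 0
[col 5] AJKTVWZ: children AKTW:{C,G,T}, JVZ:{A} ∪→ {A,C,G,T}; cost 1
per-site changes: [3, 3, 3, 4, 4, 4]; total = 21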